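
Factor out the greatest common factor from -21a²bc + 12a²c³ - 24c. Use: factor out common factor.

3c(-7a²b + 4a²c² - 8)

-21a²bc + 12a²c³ - 24c
= 3(-7a²bc + 4a²c³ - 8c)    [factor out 3]
= 3c(-7a²b + 4a²c² - 8)    [factor out c]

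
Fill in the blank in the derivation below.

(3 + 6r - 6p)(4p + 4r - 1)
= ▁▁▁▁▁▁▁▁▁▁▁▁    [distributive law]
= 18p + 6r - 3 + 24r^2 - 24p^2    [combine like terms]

Applying distributive law to the line above:

12p + 12r - 3 + 24pr + 24r^2 - 6r - 24p^2 - 24pr + 6p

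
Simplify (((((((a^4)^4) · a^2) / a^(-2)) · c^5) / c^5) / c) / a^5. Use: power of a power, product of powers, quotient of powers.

(((((((a^4)^4) · a^2) / a^(-2)) · c^5) / c^5) / c) / a^5
= (((((a^16 · a^2) / a^(-2)) · c^5) / c^5) / c) / a^5    [power of a power]
= ((((a^18 / a^(-2)) · c^5) / c^5) / c) / a^5    [product of powers]
= (((a^20 · c^5) / c^5) / c) / a^5    [quotient of powers]
= a^15c^(-1)    [quotient of powers; product of powers]

a^15c^(-1)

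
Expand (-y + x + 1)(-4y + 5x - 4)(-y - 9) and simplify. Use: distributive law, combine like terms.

(-y + x + 1)(-4y + 5x - 4)(-y - 9)
= (4y^2 - 5xy + 4y - 4xy + 5x^2 - 4x - 4y + 5x - 4)(-y - 9)    [distributive law]
= (4y^2 - 9xy + 5x^2 + x - 4)(-y - 9)    [combine like terms]
= -4y^3 - 36y^2 + 9xy^2 + 81xy - 5x^2y - 45x^2 - xy - 9x + 4y + 36    [distributive law]
= -4y^3 - 36y^2 + 9xy^2 + 80xy - 5x^2y - 45x^2 - 9x + 4y + 36    [combine like terms]

-4y^3 - 36y^2 + 9xy^2 + 80xy - 5x^2y - 45x^2 - 9x + 4y + 36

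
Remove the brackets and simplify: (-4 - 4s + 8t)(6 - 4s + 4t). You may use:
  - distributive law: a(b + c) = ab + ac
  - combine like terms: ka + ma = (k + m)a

(-4 - 4s + 8t)(6 - 4s + 4t)
= -24 + 16s - 16t - 24s + 16s^2 - 16st + 48t - 32st + 32t^2    [distributive law]
= -24 - 8s + 32t + 16s^2 - 48st + 32t^2    [combine like terms]

-24 - 8s + 32t + 16s^2 - 48st + 32t^2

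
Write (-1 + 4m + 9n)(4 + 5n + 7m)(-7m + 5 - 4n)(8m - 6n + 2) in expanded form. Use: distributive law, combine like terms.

(-1 + 4m + 9n)(4 + 5n + 7m)(-7m + 5 - 4n)(8m - 6n + 2)
= (-4 - 5n - 7m + 16m + 20mn + 28m^2 + 36n + 45n^2 + 63mn)(-7m + 5 - 4n)(8m - 6n + 2)    [distributive law]
= (-4 + 31n + 9m + 83mn + 28m^2 + 45n^2)(-7m + 5 - 4n)(8m - 6n + 2)    [combine like terms]
= (28m - 20 + 16n - 217mn + 155n - 124n^2 - 63m^2 + 45m - 36mn - 581m^2n + 415mn - 332mn^2 - 196m^3 + 140m^2 - 112m^2n - 315mn^2 + 225n^2 - 180n^3)(8m - 6n + 2)    [distributive law]
= (73m - 20 + 171n + 162mn + 101n^2 + 77m^2 - 693m^2n - 647mn^2 - 196m^3 - 180n^3)(8m - 6n + 2)    [combine like terms]
= 584m^2 - 438mn + 146m - 160m + 120n - 40 + 1368mn - 1026n^2 + 342n + 1296m^2n - 972mn^2 + 324mn + 808mn^2 - 606n^3 + 202n^2 + 616m^3 - 462m^2n + 154m^2 - 5544m^3n + 4158m^2n^2 - 1386m^2n - 5176m^2n^2 + 3882mn^3 - 1294mn^2 - 1568m^4 + 1176m^3n - 392m^3 - 1440mn^3 + 1080n^4 - 360n^3    [distributive law]
= 738m^2 + 1254mn - 14m + 462n - 40 - 824n^2 - 552m^2n - 1458mn^2 - 966n^3 + 224m^3 - 4368m^3n - 1018m^2n^2 + 2442mn^3 - 1568m^4 + 1080n^4    [combine like terms]

738m^2 + 1254mn - 14m + 462n - 40 - 824n^2 - 552m^2n - 1458mn^2 - 966n^3 + 224m^3 - 4368m^3n - 1018m^2n^2 + 2442mn^3 - 1568m^4 + 1080n^4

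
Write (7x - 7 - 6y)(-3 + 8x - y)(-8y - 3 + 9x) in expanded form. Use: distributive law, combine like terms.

(7x - 7 - 6y)(-3 + 8x - y)(-8y - 3 + 9x)
= (-21x + 56x² - 7xy + 21 - 56x + 7y + 18y - 48xy + 6y²)(-8y - 3 + 9x)    [distributive law]
= (-77x + 56x² - 55xy + 21 + 25y + 6y²)(-8y - 3 + 9x)    [combine like terms]
= 616xy + 231x - 693x² - 448x²y - 168x² + 504x³ + 440xy² + 165xy - 495x²y - 168y - 63 + 189x - 200y² - 75y + 225xy - 48y³ - 18y² + 54xy²    [distributive law]
= 1006xy + 420x - 861x² - 943x²y + 504x³ + 494xy² - 243y - 63 - 218y² - 48y³    [combine like terms]

1006xy + 420x - 861x² - 943x²y + 504x³ + 494xy² - 243y - 63 - 218y² - 48y³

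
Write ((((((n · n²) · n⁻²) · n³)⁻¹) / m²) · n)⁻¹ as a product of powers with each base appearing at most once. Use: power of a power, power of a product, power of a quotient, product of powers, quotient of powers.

((((((n · n²) · n⁻²) · n³)⁻¹) / m²) · n)⁻¹
= ((((((n · n²) · n⁻²) · n³)⁻¹) / m²)⁻¹) · (n⁻¹)    [power of a product]
= ((((((n · n²) · n⁻²) · n³)⁻¹)⁻¹) / ((m²)⁻¹)) · (n⁻¹)    [power of a quotient]
= (((((n · n²) · n⁻²) · n³)¹) / ((m²)⁻¹)) · (n⁻¹)    [power of a power]
= (((((n · n²) · n⁻²)¹) · ((n³)¹)) / ((m²)⁻¹)) · (n⁻¹)    [power of a product]
= (((((n · n²)¹) · ((n⁻²)¹)) · ((n³)¹)) / ((m²)⁻¹)) · (n⁻¹)    [power of a product]
= (((((n¹) · ((n²)¹)) · ((n⁻²)¹)) · ((n³)¹)) / ((m²)⁻¹)) · (n⁻¹)    [power of a product]
= ((((n · ((n²)¹)) · ((n⁻²)¹)) · ((n³)¹)) / ((m²)⁻¹)) · (n⁻¹)    [power of a power]
= ((((n · n²) · ((n⁻²)¹)) · ((n³)¹)) / ((m²)⁻¹)) · (n⁻¹)    [power of a power]
= (((n³ · ((n⁻²)¹)) · ((n³)¹)) / ((m²)⁻¹)) · (n⁻¹)    [product of powers]
= (((n³ · n⁻²) · ((n³)¹)) / ((m²)⁻¹)) · (n⁻¹)    [power of a power]
= ((n · ((n³)¹)) / ((m²)⁻¹)) · (n⁻¹)    [product of powers]
= ((n · n³) / ((m²)⁻¹)) · (n⁻¹)    [power of a power]
= (n⁴ / ((m²)⁻¹)) · (n⁻¹)    [product of powers]
= (n⁴ / m⁻²) · (n⁻¹)    [power of a power]
= m²n³    [quotient of powers; product of powers]

m²n³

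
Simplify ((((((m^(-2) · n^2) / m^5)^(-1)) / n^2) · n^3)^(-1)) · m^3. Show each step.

m^(-4)·n

((((((m^(-2) · n^2) / m^5)^(-1)) / n^2) · n^3)^(-1)) · m^3
= ((((((m^(-2) · n^2) / m^5)^(-1)) / n^2)^(-1)) · ((n^3)^(-1))) · m^3    [power of a product]
= ((((((m^(-2) · n^2) / m^5)^(-1))^(-1)) / ((n^2)^(-1))) · ((n^3)^(-1))) · m^3    [power of a quotient]
= (((((m^(-2) · n^2) / m^5)^1) / ((n^2)^(-1))) · ((n^3)^(-1))) · m^3    [power of a power]
= (((((m^(-2) · n^2)^1) / ((m^5)^1)) / ((n^2)^(-1))) · ((n^3)^(-1))) · m^3    [power of a quotient]
= ((((((m^(-2))^1) · ((n^2)^1)) / ((m^5)^1)) / ((n^2)^(-1))) · ((n^3)^(-1))) · m^3    [power of a product]
= ((((m^(-2) · ((n^2)^1)) / ((m^5)^1)) / ((n^2)^(-1))) · ((n^3)^(-1))) · m^3    [power of a power]
= ((((m^(-2) · n^2) / ((m^5)^1)) / ((n^2)^(-1))) · ((n^3)^(-1))) · m^3    [power of a power]
= ((((m^(-2) · n^2) / m^5) / ((n^2)^(-1))) · ((n^3)^(-1))) · m^3    [power of a power]
= ((((m^(-2) · n^2) / m^5) / n^(-2)) · ((n^3)^(-1))) · m^3    [power of a power]
= ((((m^(-2) · n^2) / m^5) / n^(-2)) · n^(-3)) · m^3    [power of a power]
= m^(-4)·n    [quotient of powers; product of powers]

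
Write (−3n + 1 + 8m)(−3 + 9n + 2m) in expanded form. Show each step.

(−3n + 1 + 8m)(−3 + 9n + 2m)
= 9n − 27n^2 − 6mn − 3 + 9n + 2m − 24m + 72mn + 16m^2    [distributive law]
= 18n − 27n^2 + 66mn − 3 − 22m + 16m^2    [combine like terms]

18n − 27n^2 + 66mn − 3 − 22m + 16m^2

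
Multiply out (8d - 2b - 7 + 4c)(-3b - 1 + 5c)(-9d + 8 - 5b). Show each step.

216bd^2 - 359bd + 66b^2d + 72d^2 - 127d - 360cd^2 + 671cd - 2bcd - 67b^2 - 30b^3 + 149b + 19bc + 110b^2c + 56 - 312c - 180c^2d + 160c^2 - 100bc^2

(8d - 2b - 7 + 4c)(-3b - 1 + 5c)(-9d + 8 - 5b)
= (-24bd - 8d + 40cd + 6b^2 + 2b - 10bc + 21b + 7 - 35c - 12bc - 4c + 20c^2)(-9d + 8 - 5b)    [distributive law]
= (-24bd - 8d + 40cd + 6b^2 + 23b - 22bc + 7 - 39c + 20c^2)(-9d + 8 - 5b)    [combine like terms]
= 216bd^2 - 192bd + 120b^2d + 72d^2 - 64d + 40bd - 360cd^2 + 320cd - 200bcd - 54b^2d + 48b^2 - 30b^3 - 207bd + 184b - 115b^2 + 198bcd - 176bc + 110b^2c - 63d + 56 - 35b + 351cd - 312c + 195bc - 180c^2d + 160c^2 - 100bc^2    [distributive law]
= 216bd^2 - 359bd + 66b^2d + 72d^2 - 127d - 360cd^2 + 671cd - 2bcd - 67b^2 - 30b^3 + 149b + 19bc + 110b^2c + 56 - 312c - 180c^2d + 160c^2 - 100bc^2    [combine like terms]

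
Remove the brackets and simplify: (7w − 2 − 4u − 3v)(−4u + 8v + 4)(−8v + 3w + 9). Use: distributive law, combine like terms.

(7w − 2 − 4u − 3v)(−4u + 8v + 4)(−8v + 3w + 9)
= (−28uw + 56vw + 28w + 8u − 16v − 8 + 16u^2 − 32uv − 16u + 12uv − 24v^2 − 12v)(−8v + 3w + 9)    [distributive law]
= (−28uw + 56vw + 28w − 8u − 28v − 8 + 16u^2 − 20uv − 24v^2)(−8v + 3w + 9)    [combine like terms]
= 224uvw − 84uw^2 − 252uw − 448v^2w + 168vw^2 + 504vw − 224vw + 84w^2 + 252w + 64uv − 24uw − 72u + 224v^2 − 84vw − 252v + 64v − 24w − 72 − 128u^2v + 48u^2w + 144u^2 + 160uv^2 − 60uvw − 180uv + 192v^3 − 72v^2w − 216v^2    [distributive law]
= 164uvw − 84uw^2 − 276uw − 520v^2w + 168vw^2 + 196vw + 84w^2 + 228w − 116uv − 72u + 8v^2 − 188v − 72 − 128u^2v + 48u^2w + 144u^2 + 160uv^2 + 192v^3    [combine like terms]

164uvw − 84uw^2 − 276uw − 520v^2w + 168vw^2 + 196vw + 84w^2 + 228w − 116uv − 72u + 8v^2 − 188v − 72 − 128u^2v + 48u^2w + 144u^2 + 160uv^2 + 192v^3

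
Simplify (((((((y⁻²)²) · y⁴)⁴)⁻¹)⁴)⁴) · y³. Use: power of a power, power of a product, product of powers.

(((((((y⁻²)²) · y⁴)⁴)⁻¹)⁴)⁴) · y³
= ((((((y⁻²)²) · y⁴)⁴)⁻¹)¹⁶) · y³    [power of a power]
= (((((y⁻²)²) · y⁴)⁴)⁻¹⁶) · y³    [power of a power]
= ((((y⁻²)²) · y⁴)⁻⁶⁴) · y³    [power of a power]
= ((((y⁻²)²)⁻⁶⁴) · ((y⁴)⁻⁶⁴)) · y³    [power of a product]
= (((y⁻²)⁻¹²⁸) · ((y⁴)⁻⁶⁴)) · y³    [power of a power]
= (y²⁵⁶ · ((y⁴)⁻⁶⁴)) · y³    [power of a power]
= (y²⁵⁶ · y⁻²⁵⁶) · y³    [power of a power]
= y⁰ · y³    [product of powers]
= y³    [product of powers]

y³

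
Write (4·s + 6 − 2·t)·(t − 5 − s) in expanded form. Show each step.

(4·s + 6 − 2·t)·(t − 5 − s)
= 4·s·t − 20·s − 4·s^2 + 6·t − 30 − 6·s − 2·t^2 + 10·t + 2·s·t    [distributive law]
= 6·s·t − 26·s − 4·s^2 + 16·t − 30 − 2·t^2    [combine like terms]

6·s·t − 26·s − 4·s^2 + 16·t − 30 − 2·t^2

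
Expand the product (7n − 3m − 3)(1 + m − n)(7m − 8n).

(7n − 3m − 3)(1 + m − n)(7m − 8n)
= (7n + 7mn − 7n^2 − 3m − 3m^2 + 3mn − 3 − 3m + 3n)(7m − 8n)    [distributive law]
= (10n + 10mn − 7n^2 − 6m − 3m^2 − 3)(7m − 8n)    [combine like terms]
= 70mn − 80n^2 + 70m^2n − 80mn^2 − 49mn^2 + 56n^3 − 42m^2 + 48mn − 21m^3 + 24m^2n − 21m + 24n    [distributive law]
= 118mn − 80n^2 + 94m^2n − 129mn^2 + 56n^3 − 42m^2 − 21m^3 − 21m + 24n    [combine like terms]

118mn − 80n^2 + 94m^2n − 129mn^2 + 56n^3 − 42m^2 − 21m^3 − 21m + 24n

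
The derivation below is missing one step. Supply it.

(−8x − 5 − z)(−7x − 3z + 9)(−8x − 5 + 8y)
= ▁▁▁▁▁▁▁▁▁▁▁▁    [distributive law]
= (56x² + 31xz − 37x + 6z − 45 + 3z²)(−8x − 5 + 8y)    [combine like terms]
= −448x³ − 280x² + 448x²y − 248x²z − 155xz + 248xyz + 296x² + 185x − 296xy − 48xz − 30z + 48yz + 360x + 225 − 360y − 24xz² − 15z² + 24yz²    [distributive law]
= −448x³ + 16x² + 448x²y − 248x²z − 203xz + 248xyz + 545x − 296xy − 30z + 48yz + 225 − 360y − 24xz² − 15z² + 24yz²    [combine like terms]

By distributive law:

(56x² + 24xz − 72x + 35x + 15z − 45 + 7xz + 3z² − 9z)(−8x − 5 + 8y)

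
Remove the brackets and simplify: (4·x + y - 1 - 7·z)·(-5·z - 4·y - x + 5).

(4·x + y - 1 - 7·z)·(-5·z - 4·y - x + 5)
= -20·x·z - 16·x·y - 4·x^2 + 20·x - 5·y·z - 4·y^2 - x·y + 5·y + 5·z + 4·y + x - 5 + 35·z^2 + 28·y·z + 7·x·z - 35·z    [distributive law]
= -13·x·z - 17·x·y - 4·x^2 + 21·x + 23·y·z - 4·y^2 + 9·y - 30·z - 5 + 35·z^2    [combine like terms]

-13·x·z - 17·x·y - 4·x^2 + 21·x + 23·y·z - 4·y^2 + 9·y - 30·z - 5 + 35·z^2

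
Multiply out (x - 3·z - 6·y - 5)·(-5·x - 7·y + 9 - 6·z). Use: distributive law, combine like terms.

(x - 3·z - 6·y - 5)·(-5·x - 7·y + 9 - 6·z)
= -5·x² - 7·x·y + 9·x - 6·x·z + 15·x·z + 21·y·z - 27·z + 18·z² + 30·x·y + 42·y² - 54·y + 36·y·z + 25·x + 35·y - 45 + 30·z    [distributive law]
= -5·x² + 23·x·y + 34·x + 9·x·z + 57·y·z + 3·z + 18·z² + 42·y² - 19·y - 45    [combine like terms]

-5·x² + 23·x·y + 34·x + 9·x·z + 57·y·z + 3·z + 18·z² + 42·y² - 19·y - 45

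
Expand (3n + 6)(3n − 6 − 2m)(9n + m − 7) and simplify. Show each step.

81n³ − 45mn² − 63n² − 6m²n − 66mn − 324n + 48m + 252 − 12m²

(3n + 6)(3n − 6 − 2m)(9n + m − 7)
= (9n² − 18n − 6mn + 18n − 36 − 12m)(9n + m − 7)    [distributive law]
= (9n² − 6mn − 36 − 12m)(9n + m − 7)    [combine like terms]
= 81n³ + 9mn² − 63n² − 54mn² − 6m²n + 42mn − 324n − 36m + 252 − 108mn − 12m² + 84m    [distributive law]
= 81n³ − 45mn² − 63n² − 6m²n − 66mn − 324n + 48m + 252 − 12m²    [combine like terms]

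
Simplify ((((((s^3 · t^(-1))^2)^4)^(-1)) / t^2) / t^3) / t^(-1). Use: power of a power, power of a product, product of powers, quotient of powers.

s^(-24)t^4

((((((s^3 · t^(-1))^2)^4)^(-1)) / t^2) / t^3) / t^(-1)
= (((((s^3 · t^(-1))^2)^(-4)) / t^2) / t^3) / t^(-1)    [power of a power]
= ((((s^3 · t^(-1))^(-8)) / t^2) / t^3) / t^(-1)    [power of a power]
= (((((s^3)^(-8)) · ((t^(-1))^(-8))) / t^2) / t^3) / t^(-1)    [power of a product]
= (((s^(-24) · ((t^(-1))^(-8))) / t^2) / t^3) / t^(-1)    [power of a power]
= (((s^(-24) · t^8) / t^2) / t^3) / t^(-1)    [power of a power]
= s^(-24)t^4    [quotient of powers; product of powers]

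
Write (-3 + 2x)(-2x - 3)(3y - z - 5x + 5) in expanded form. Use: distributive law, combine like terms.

(-3 + 2x)(-2x - 3)(3y - z - 5x + 5)
= (6x + 9 - 4x² - 6x)(3y - z - 5x + 5)    [distributive law]
= (9 - 4x²)(3y - z - 5x + 5)    [combine like terms]
= 27y - 9z - 45x + 45 - 12x²y + 4x²z + 20x³ - 20x²    [distributive law]

27y - 9z - 45x + 45 - 12x²y + 4x²z + 20x³ - 20x²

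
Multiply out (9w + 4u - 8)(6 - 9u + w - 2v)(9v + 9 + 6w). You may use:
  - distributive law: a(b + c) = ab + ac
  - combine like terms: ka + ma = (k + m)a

348vw + 126w + 357w^2 - 741uvw - 117uw - 462uw^2 - 27vw^2 + 54w^3 - 162v^2w + 792uv + 864u - 324u^2v - 324u^2 - 216u^2w - 72uv^2 - 288v - 432 + 144v^2

(9w + 4u - 8)(6 - 9u + w - 2v)(9v + 9 + 6w)
= (54w - 81uw + 9w^2 - 18vw + 24u - 36u^2 + 4uw - 8uv - 48 + 72u - 8w + 16v)(9v + 9 + 6w)    [distributive law]
= (46w - 77uw + 9w^2 - 18vw + 96u - 36u^2 - 8uv - 48 + 16v)(9v + 9 + 6w)    [combine like terms]
= 414vw + 414w + 276w^2 - 693uvw - 693uw - 462uw^2 + 81vw^2 + 81w^2 + 54w^3 - 162v^2w - 162vw - 108vw^2 + 864uv + 864u + 576uw - 324u^2v - 324u^2 - 216u^2w - 72uv^2 - 72uv - 48uvw - 432v - 432 - 288w + 144v^2 + 144v + 96vw    [distributive law]
= 348vw + 126w + 357w^2 - 741uvw - 117uw - 462uw^2 - 27vw^2 + 54w^3 - 162v^2w + 792uv + 864u - 324u^2v - 324u^2 - 216u^2w - 72uv^2 - 288v - 432 + 144v^2    [combine like terms]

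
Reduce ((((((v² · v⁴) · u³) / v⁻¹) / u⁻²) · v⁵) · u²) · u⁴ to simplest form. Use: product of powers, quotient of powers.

u¹¹v¹²

((((((v² · v⁴) · u³) / v⁻¹) / u⁻²) · v⁵) · u²) · u⁴
= (((((v⁶ · u³) / v⁻¹) / u⁻²) · v⁵) · u²) · u⁴    [product of powers]
= u¹¹v¹²    [quotient of powers; product of powers]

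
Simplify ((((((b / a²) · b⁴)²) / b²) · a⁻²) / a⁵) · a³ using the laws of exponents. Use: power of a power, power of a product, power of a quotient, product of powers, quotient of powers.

a⁻⁸·b⁸

((((((b / a²) · b⁴)²) / b²) · a⁻²) / a⁵) · a³
= ((((((b / a²)²) · ((b⁴)²)) / b²) · a⁻²) / a⁵) · a³    [power of a product]
= ((((((b²) / ((a²)²)) · ((b⁴)²)) / b²) · a⁻²) / a⁵) · a³    [power of a quotient]
= (((((b² / a⁴) · ((b⁴)²)) / b²) · a⁻²) / a⁵) · a³    [power of a power]
= (((((b² / a⁴) · b⁸) / b²) · a⁻²) / a⁵) · a³    [power of a power]
= a⁻⁸·b⁸    [quotient of powers; product of powers]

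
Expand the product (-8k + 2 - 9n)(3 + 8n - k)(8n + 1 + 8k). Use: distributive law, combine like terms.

(-8k + 2 - 9n)(3 + 8n - k)(8n + 1 + 8k)
= (-24k - 64kn + 8k² + 6 + 16n - 2k - 27n - 72n² + 9kn)(8n + 1 + 8k)    [distributive law]
= (-26k - 55kn + 8k² + 6 - 11n - 72n²)(8n + 1 + 8k)    [combine like terms]
= -208kn - 26k - 208k² - 440kn² - 55kn - 440k²n + 64k²n + 8k² + 64k³ + 48n + 6 + 48k - 88n² - 11n - 88kn - 576n³ - 72n² - 576kn²    [distributive law]
= -351kn + 22k - 200k² - 1016kn² - 376k²n + 64k³ + 37n + 6 - 160n² - 576n³    [combine like terms]

-351kn + 22k - 200k² - 1016kn² - 376k²n + 64k³ + 37n + 6 - 160n² - 576n³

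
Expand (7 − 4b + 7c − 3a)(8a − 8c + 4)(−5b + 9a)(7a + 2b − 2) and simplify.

−1420a^2b − 488ab^2 + 252ab + 3204a^3 + 972a^2 + 700abc + 600b^2c − 280bc − 3204a^2c + 504ac − 440b^2 + 280b − 504a + 784a^2b^2 + 320ab^3 − 1608a^3b − 1344ab^2c − 320b^3c + 656a^2bc + 160b^3 + 5040a^3c + 952abc^2 + 560b^2c^2 − 560bc^2 − 3528a^2c^2 + 1008ac^2 − 1512a^4

(7 − 4b + 7c − 3a)(8a − 8c + 4)(−5b + 9a)(7a + 2b − 2)
= (56a − 56c + 28 − 32ab + 32bc − 16b + 56ac − 56c^2 + 28c − 24a^2 + 24ac − 12a)(−5b + 9a)(7a + 2b − 2)    [distributive law]
= (44a − 28c + 28 − 32ab + 32bc − 16b + 80ac − 56c^2 − 24a^2)(−5b + 9a)(7a + 2b − 2)    [combine like terms]
= (−220ab + 396a^2 + 140bc − 252ac − 140b + 252a + 160ab^2 − 288a^2b − 160b^2c + 288abc + 80b^2 − 144ab − 400abc + 720a^2c + 280bc^2 − 504ac^2 + 120a^2b − 216a^3)(7a + 2b − 2)    [distributive law]
= (−364ab + 396a^2 + 140bc − 252ac − 140b + 252a + 160ab^2 − 168a^2b − 160b^2c − 112abc + 80b^2 + 720a^2c + 280bc^2 − 504ac^2 − 216a^3)(7a + 2b − 2)    [combine like terms]
= −2548a^2b − 728ab^2 + 728ab + 2772a^3 + 792a^2b − 792a^2 + 980abc + 280b^2c − 280bc − 1764a^2c − 504abc + 504ac − 980ab − 280b^2 + 280b + 1764a^2 + 504ab − 504a + 1120a^2b^2 + 320ab^3 − 320ab^2 − 1176a^3b − 336a^2b^2 + 336a^2b − 1120ab^2c − 320b^3c + 320b^2c − 784a^2bc − 224ab^2c + 224abc + 560ab^2 + 160b^3 − 160b^2 + 5040a^3c + 1440a^2bc − 1440a^2c + 1960abc^2 + 560b^2c^2 − 560bc^2 − 3528a^2c^2 − 1008abc^2 + 1008ac^2 − 1512a^4 − 432a^3b + 432a^3    [distributive law]
= −1420a^2b − 488ab^2 + 252ab + 3204a^3 + 972a^2 + 700abc + 600b^2c − 280bc − 3204a^2c + 504ac − 440b^2 + 280b − 504a + 784a^2b^2 + 320ab^3 − 1608a^3b − 1344ab^2c − 320b^3c + 656a^2bc + 160b^3 + 5040a^3c + 952abc^2 + 560b^2c^2 − 560bc^2 − 3528a^2c^2 + 1008ac^2 − 1512a^4    [combine like terms]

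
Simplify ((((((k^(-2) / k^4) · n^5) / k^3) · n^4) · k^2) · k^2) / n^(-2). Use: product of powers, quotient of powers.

((((((k^(-2) / k^4) · n^5) / k^3) · n^4) · k^2) · k^2) / n^(-2)
= (((((k^(-6) · n^5) / k^3) · n^4) · k^2) · k^2) / n^(-2)    [quotient of powers]
= k^(-5)n^11    [quotient of powers; product of powers]

k^(-5)n^11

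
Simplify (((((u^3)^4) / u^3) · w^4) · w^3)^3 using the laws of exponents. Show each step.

(((((u^3)^4) / u^3) · w^4) · w^3)^3
= (((((u^3)^4) / u^3) · w^4)^3) · ((w^3)^3)    [power of a product]
= (((((u^3)^4) / u^3)^3) · ((w^4)^3)) · ((w^3)^3)    [power of a product]
= (((((u^3)^4)^3) / ((u^3)^3)) · ((w^4)^3)) · ((w^3)^3)    [power of a quotient]
= ((((u^3)^12) / ((u^3)^3)) · ((w^4)^3)) · ((w^3)^3)    [power of a power]
= ((u^36 / ((u^3)^3)) · ((w^4)^3)) · ((w^3)^3)    [power of a power]
= ((u^36 / u^9) · ((w^4)^3)) · ((w^3)^3)    [power of a power]
= (u^27 · ((w^4)^3)) · ((w^3)^3)    [quotient of powers]
= (u^27 · w^12) · ((w^3)^3)    [power of a power]
= (u^27 · w^12) · w^9    [power of a power]
= u^27w^21    [product of powers]

u^27w^21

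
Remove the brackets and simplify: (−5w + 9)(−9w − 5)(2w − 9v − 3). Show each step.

90w³ − 405vw² − 247w² + 504vw + 78w + 405v + 135

(−5w + 9)(−9w − 5)(2w − 9v − 3)
= (45w² + 25w − 81w − 45)(2w − 9v − 3)    [distributive law]
= (45w² − 56w − 45)(2w − 9v − 3)    [combine like terms]
= 90w³ − 405vw² − 135w² − 112w² + 504vw + 168w − 90w + 405v + 135    [distributive law]
= 90w³ − 405vw² − 247w² + 504vw + 78w + 405v + 135    [combine like terms]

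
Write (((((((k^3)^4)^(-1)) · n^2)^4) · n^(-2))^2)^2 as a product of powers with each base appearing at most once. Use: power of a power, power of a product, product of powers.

k^(-192)·n^24

(((((((k^3)^4)^(-1)) · n^2)^4) · n^(-2))^2)^2
= ((((((k^3)^4)^(-1)) · n^2)^4) · n^(-2))^4    [power of a power]
= ((((((k^3)^4)^(-1)) · n^2)^4)^4) · ((n^(-2))^4)    [power of a product]
= (((((k^3)^4)^(-1)) · n^2)^16) · ((n^(-2))^4)    [power of a power]
= (((((k^3)^4)^(-1))^16) · ((n^2)^16)) · ((n^(-2))^4)    [power of a product]
= ((((k^3)^4)^(-16)) · ((n^2)^16)) · ((n^(-2))^4)    [power of a power]
= (((k^3)^(-64)) · ((n^2)^16)) · ((n^(-2))^4)    [power of a power]
= (k^(-192) · ((n^2)^16)) · ((n^(-2))^4)    [power of a power]
= (k^(-192) · n^32) · ((n^(-2))^4)    [power of a power]
= (k^(-192) · n^32) · n^(-8)    [power of a power]
= k^(-192)·n^24    [product of powers]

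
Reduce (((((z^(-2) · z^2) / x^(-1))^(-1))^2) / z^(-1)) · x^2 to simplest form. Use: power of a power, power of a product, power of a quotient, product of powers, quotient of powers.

z

(((((z^(-2) · z^2) / x^(-1))^(-1))^2) / z^(-1)) · x^2
= ((((z^(-2) · z^2) / x^(-1))^(-2)) / z^(-1)) · x^2    [power of a power]
= ((((z^(-2) · z^2)^(-2)) / ((x^(-1))^(-2))) / z^(-1)) · x^2    [power of a quotient]
= (((((z^(-2))^(-2)) · ((z^2)^(-2))) / ((x^(-1))^(-2))) / z^(-1)) · x^2    [power of a product]
= (((z^4 · ((z^2)^(-2))) / ((x^(-1))^(-2))) / z^(-1)) · x^2    [power of a power]
= (((z^4 · z^(-4)) / ((x^(-1))^(-2))) / z^(-1)) · x^2    [power of a power]
= ((z^0 / ((x^(-1))^(-2))) / z^(-1)) · x^2    [product of powers]
= ((z^0 / x^2) / z^(-1)) · x^2    [power of a power]
= z    [quotient of powers]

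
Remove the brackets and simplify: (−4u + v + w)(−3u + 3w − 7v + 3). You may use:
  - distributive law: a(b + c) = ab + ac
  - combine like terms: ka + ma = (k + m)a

12u^2 − 15uw + 25uv − 12u − 4vw − 7v^2 + 3v + 3w^2 + 3w

(−4u + v + w)(−3u + 3w − 7v + 3)
= 12u^2 − 12uw + 28uv − 12u − 3uv + 3vw − 7v^2 + 3v − 3uw + 3w^2 − 7vw + 3w    [distributive law]
= 12u^2 − 15uw + 25uv − 12u − 4vw − 7v^2 + 3v + 3w^2 + 3w    [combine like terms]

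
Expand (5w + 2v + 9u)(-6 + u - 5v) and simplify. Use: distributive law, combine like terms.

(5w + 2v + 9u)(-6 + u - 5v)
= -30w + 5uw - 25vw - 12v + 2uv - 10v^2 - 54u + 9u^2 - 45uv    [distributive law]
= -30w + 5uw - 25vw - 12v - 43uv - 10v^2 - 54u + 9u^2    [combine like terms]

-30w + 5uw - 25vw - 12v - 43uv - 10v^2 - 54u + 9u^2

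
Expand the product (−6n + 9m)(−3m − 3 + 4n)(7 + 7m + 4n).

396mn + 270m^2n + 48mn^2 + 126n − 96n^2 − 96n^3 − 378m^2 − 189m^3 − 189m

(−6n + 9m)(−3m − 3 + 4n)(7 + 7m + 4n)
= (18mn + 18n − 24n^2 − 27m^2 − 27m + 36mn)(7 + 7m + 4n)    [distributive law]
= (54mn + 18n − 24n^2 − 27m^2 − 27m)(7 + 7m + 4n)    [combine like terms]
= 378mn + 378m^2n + 216mn^2 + 126n + 126mn + 72n^2 − 168n^2 − 168mn^2 − 96n^3 − 189m^2 − 189m^3 − 108m^2n − 189m − 189m^2 − 108mn    [distributive law]
= 396mn + 270m^2n + 48mn^2 + 126n − 96n^2 − 96n^3 − 378m^2 − 189m^3 − 189m    [combine like terms]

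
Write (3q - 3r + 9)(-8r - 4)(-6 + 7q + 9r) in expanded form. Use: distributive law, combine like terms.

-384qr - 168q²r - 48qr² - 180q - 84q² - 684r² + 216r³ + 36r + 216

(3q - 3r + 9)(-8r - 4)(-6 + 7q + 9r)
= (-24qr - 12q + 24r² + 12r - 72r - 36)(-6 + 7q + 9r)    [distributive law]
= (-24qr - 12q + 24r² - 60r - 36)(-6 + 7q + 9r)    [combine like terms]
= 144qr - 168q²r - 216qr² + 72q - 84q² - 108qr - 144r² + 168qr² + 216r³ + 360r - 420qr - 540r² + 216 - 252q - 324r    [distributive law]
= -384qr - 168q²r - 48qr² - 180q - 84q² - 684r² + 216r³ + 36r + 216    [combine like terms]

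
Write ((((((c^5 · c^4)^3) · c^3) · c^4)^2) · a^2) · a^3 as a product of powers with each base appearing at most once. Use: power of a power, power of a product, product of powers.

a^5·c^68

((((((c^5 · c^4)^3) · c^3) · c^4)^2) · a^2) · a^3
= ((((((c^5 · c^4)^3) · c^3)^2) · ((c^4)^2)) · a^2) · a^3    [power of a product]
= ((((((c^5 · c^4)^3)^2) · ((c^3)^2)) · ((c^4)^2)) · a^2) · a^3    [power of a product]
= (((((c^5 · c^4)^6) · ((c^3)^2)) · ((c^4)^2)) · a^2) · a^3    [power of a power]
= ((((((c^5)^6) · ((c^4)^6)) · ((c^3)^2)) · ((c^4)^2)) · a^2) · a^3    [power of a product]
= ((((c^30 · ((c^4)^6)) · ((c^3)^2)) · ((c^4)^2)) · a^2) · a^3    [power of a power]
= ((((c^30 · c^24) · ((c^3)^2)) · ((c^4)^2)) · a^2) · a^3    [power of a power]
= (((c^54 · ((c^3)^2)) · ((c^4)^2)) · a^2) · a^3    [product of powers]
= (((c^54 · c^6) · ((c^4)^2)) · a^2) · a^3    [power of a power]
= ((c^60 · ((c^4)^2)) · a^2) · a^3    [product of powers]
= ((c^60 · c^8) · a^2) · a^3    [power of a power]
= (c^68 · a^2) · a^3    [product of powers]
= a^5·c^68    [product of powers]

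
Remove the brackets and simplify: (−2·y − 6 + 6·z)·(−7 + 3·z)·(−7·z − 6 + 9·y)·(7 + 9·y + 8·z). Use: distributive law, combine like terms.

−1268·y·z − 4788·y^2·z − 580·y·z^2 − 210·y + 3528·y^2 + 1134·y^3 + 1404·y^2·z^2 + 498·y·z^3 − 486·y^3·z − 1554·z + 2712·z^2 − 1764 + 1614·z^3 − 1008·z^4

(−2·y − 6 + 6·z)·(−7 + 3·z)·(−7·z − 6 + 9·y)·(7 + 9·y + 8·z)
= (14·y − 6·y·z + 42 − 18·z − 42·z + 18·z^2)·(−7·z − 6 + 9·y)·(7 + 9·y + 8·z)    [distributive law]
= (14·y − 6·y·z + 42 − 60·z + 18·z^2)·(−7·z − 6 + 9·y)·(7 + 9·y + 8·z)    [combine like terms]
= (−98·y·z − 84·y + 126·y^2 + 42·y·z^2 + 36·y·z − 54·y^2·z − 294·z − 252 + 378·y + 420·z^2 + 360·z − 540·y·z − 126·z^3 − 108·z^2 + 162·y·z^2)·(7 + 9·y + 8·z)    [distributive law]
= (−602·y·z + 294·y + 126·y^2 + 204·y·z^2 − 54·y^2·z + 66·z − 252 + 312·z^2 − 126·z^3)·(7 + 9·y + 8·z)    [combine like terms]
= −4214·y·z − 5418·y^2·z − 4816·y·z^2 + 2058·y + 2646·y^2 + 2352·y·z + 882·y^2 + 1134·y^3 + 1008·y^2·z + 1428·y·z^2 + 1836·y^2·z^2 + 1632·y·z^3 − 378·y^2·z − 486·y^3·z − 432·y^2·z^2 + 462·z + 594·y·z + 528·z^2 − 1764 − 2268·y − 2016·z + 2184·z^2 + 2808·y·z^2 + 2496·z^3 − 882·z^3 − 1134·y·z^3 − 1008·z^4    [distributive law]
= −1268·y·z − 4788·y^2·z − 580·y·z^2 − 210·y + 3528·y^2 + 1134·y^3 + 1404·y^2·z^2 + 498·y·z^3 − 486·y^3·z − 1554·z + 2712·z^2 − 1764 + 1614·z^3 − 1008·z^4    [combine like terms]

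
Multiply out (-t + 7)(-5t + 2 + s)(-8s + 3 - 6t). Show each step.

-34st² + 237t² - 30t³ + 251st - 195t + 8s²t - 91s + 42 - 56s²

(-t + 7)(-5t + 2 + s)(-8s + 3 - 6t)
= (5t² - 2t - st - 35t + 14 + 7s)(-8s + 3 - 6t)    [distributive law]
= (5t² - 37t - st + 14 + 7s)(-8s + 3 - 6t)    [combine like terms]
= -40st² + 15t² - 30t³ + 296st - 111t + 222t² + 8s²t - 3st + 6st² - 112s + 42 - 84t - 56s² + 21s - 42st    [distributive law]
= -34st² + 237t² - 30t³ + 251st - 195t + 8s²t - 91s + 42 - 56s²    [combine like terms]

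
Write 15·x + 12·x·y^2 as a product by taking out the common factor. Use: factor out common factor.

3·x(5 + 4·y^2)

15·x + 12·x·y^2
= 3(5·x + 4·x·y^2)    [factor out 3]
= 3·x(5 + 4·y^2)    [factor out x]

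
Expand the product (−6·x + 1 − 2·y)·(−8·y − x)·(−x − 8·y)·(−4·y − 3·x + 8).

1640·x^2·y^2 + 318·x^3·y − 836·x^2·y + 2048·x·y^3 − 3584·x·y^2 + 18·x^4 − 51·x^3 + 128·x·y − 1280·y^3 + 512·y^2 + 8·x^2 + 512·y^4

(−6·x + 1 − 2·y)·(−8·y − x)·(−x − 8·y)·(−4·y − 3·x + 8)
= (48·x·y + 6·x^2 − 8·y − x + 16·y^2 + 2·x·y)·(−x − 8·y)·(−4·y − 3·x + 8)    [distributive law]
= (50·x·y + 6·x^2 − 8·y − x + 16·y^2)·(−x − 8·y)·(−4·y − 3·x + 8)    [combine like terms]
= (−50·x^2·y − 400·x·y^2 − 6·x^3 − 48·x^2·y + 8·x·y + 64·y^2 + x^2 + 8·x·y − 16·x·y^2 − 128·y^3)·(−4·y − 3·x + 8)    [distributive law]
= (−98·x^2·y − 416·x·y^2 − 6·x^3 + 16·x·y + 64·y^2 + x^2 − 128·y^3)·(−4·y − 3·x + 8)    [combine like terms]
= 392·x^2·y^2 + 294·x^3·y − 784·x^2·y + 1664·x·y^3 + 1248·x^2·y^2 − 3328·x·y^2 + 24·x^3·y + 18·x^4 − 48·x^3 − 64·x·y^2 − 48·x^2·y + 128·x·y − 256·y^3 − 192·x·y^2 + 512·y^2 − 4·x^2·y − 3·x^3 + 8·x^2 + 512·y^4 + 384·x·y^3 − 1024·y^3    [distributive law]
= 1640·x^2·y^2 + 318·x^3·y − 836·x^2·y + 2048·x·y^3 − 3584·x·y^2 + 18·x^4 − 51·x^3 + 128·x·y − 1280·y^3 + 512·y^2 + 8·x^2 + 512·y^4    [combine like terms]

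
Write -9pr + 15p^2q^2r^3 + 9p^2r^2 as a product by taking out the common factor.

3pr(-3 + 5pq^2r^2 + 3pr)

-9pr + 15p^2q^2r^3 + 9p^2r^2
= 3(-3pr + 5p^2q^2r^3 + 3p^2r^2)    [factor out 3]
= 3pr(-3 + 5pq^2r^2 + 3pr)    [factor out pr]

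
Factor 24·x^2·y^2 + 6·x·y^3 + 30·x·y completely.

6·x·y(4·x·y + y^2 + 5)

24·x^2·y^2 + 6·x·y^3 + 30·x·y
= 6(4·x^2·y^2 + x·y^3 + 5·x·y)    [factor out 6]
= 6·x·y(4·x·y + y^2 + 5)    [factor out x·y]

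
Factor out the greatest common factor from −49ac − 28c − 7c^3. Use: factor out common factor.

−49ac − 28c − 7c^3
= 7(−7ac − 4c − c^3)    [factor out 7]
= 7c(−7a − 4 − c^2)    [factor out c]

7c(−7a − 4 − c^2)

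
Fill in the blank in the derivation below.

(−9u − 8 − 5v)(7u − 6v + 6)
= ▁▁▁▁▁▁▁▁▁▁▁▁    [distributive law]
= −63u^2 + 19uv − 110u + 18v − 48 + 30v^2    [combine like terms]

By distributive law:

−63u^2 + 54uv − 54u − 56u + 48v − 48 − 35uv + 30v^2 − 30v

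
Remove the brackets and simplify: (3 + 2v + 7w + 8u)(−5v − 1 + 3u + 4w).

−17v − 3 + u + 5w − 10v^2 − 34uv − 27vw + 53uw + 28w^2 + 24u^2

(3 + 2v + 7w + 8u)(−5v − 1 + 3u + 4w)
= −15v − 3 + 9u + 12w − 10v^2 − 2v + 6uv + 8vw − 35vw − 7w + 21uw + 28w^2 − 40uv − 8u + 24u^2 + 32uw    [distributive law]
= −17v − 3 + u + 5w − 10v^2 − 34uv − 27vw + 53uw + 28w^2 + 24u^2    [combine like terms]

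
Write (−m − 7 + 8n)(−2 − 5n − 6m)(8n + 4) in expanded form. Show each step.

180mn + 176m − 344mn^2 + 48m^2n + 24m^2 + 188n + 56 − 8n^2 − 320n^3

(−m − 7 + 8n)(−2 − 5n − 6m)(8n + 4)
= (2m + 5mn + 6m^2 + 14 + 35n + 42m − 16n − 40n^2 − 48mn)(8n + 4)    [distributive law]
= (44m − 43mn + 6m^2 + 14 + 19n − 40n^2)(8n + 4)    [combine like terms]
= 352mn + 176m − 344mn^2 − 172mn + 48m^2n + 24m^2 + 112n + 56 + 152n^2 + 76n − 320n^3 − 160n^2    [distributive law]
= 180mn + 176m − 344mn^2 + 48m^2n + 24m^2 + 188n + 56 − 8n^2 − 320n^3    [combine like terms]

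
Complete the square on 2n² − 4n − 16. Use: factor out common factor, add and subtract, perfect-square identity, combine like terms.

2n² − 4n − 16
= 2(n² − 2n) − 16    [factor out 2 from the n-terms]
= 2(n² − 2n + 1 − 1) − 16    [add and subtract 1 inside the bracket]
= 2(n − 1)² − 2 − 16    [perfect-square identity]
= 2(n − 1)² − 18    [combine constants]

2(n − 1)² − 18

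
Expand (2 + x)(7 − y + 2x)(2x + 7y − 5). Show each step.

(2 + x)(7 − y + 2x)(2x + 7y − 5)
= (14 − 2y + 4x + 7x − xy + 2x^2)(2x + 7y − 5)    [distributive law]
= (14 − 2y + 11x − xy + 2x^2)(2x + 7y − 5)    [combine like terms]
= 28x + 98y − 70 − 4xy − 14y^2 + 10y + 22x^2 + 77xy − 55x − 2x^2y − 7xy^2 + 5xy + 4x^3 + 14x^2y − 10x^2    [distributive law]
= −27x + 108y − 70 + 78xy − 14y^2 + 12x^2 + 12x^2y − 7xy^2 + 4x^3    [combine like terms]

−27x + 108y − 70 + 78xy − 14y^2 + 12x^2 + 12x^2y − 7xy^2 + 4x^3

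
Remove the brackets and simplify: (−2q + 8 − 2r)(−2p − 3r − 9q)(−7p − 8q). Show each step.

(−2q + 8 − 2r)(−2p − 3r − 9q)(−7p − 8q)
= (4pq + 6qr + 18q² − 16p − 24r − 72q + 4pr + 6r² + 18qr)(−7p − 8q)    [distributive law]
= (4pq + 24qr + 18q² − 16p − 24r − 72q + 4pr + 6r²)(−7p − 8q)    [combine like terms]
= −28p²q − 32pq² − 168pqr − 192q²r − 126pq² − 144q³ + 112p² + 128pq + 168pr + 192qr + 504pq + 576q² − 28p²r − 32pqr − 42pr² − 48qr²    [distributive law]
= −28p²q − 158pq² − 200pqr − 192q²r − 144q³ + 112p² + 632pq + 168pr + 192qr + 576q² − 28p²r − 42pr² − 48qr²    [combine like terms]

−28p²q − 158pq² − 200pqr − 192q²r − 144q³ + 112p² + 632pq + 168pr + 192qr + 576q² − 28p²r − 42pr² − 48qr²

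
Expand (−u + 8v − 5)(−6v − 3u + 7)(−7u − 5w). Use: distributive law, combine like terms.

(−u + 8v − 5)(−6v − 3u + 7)(−7u − 5w)
= (6uv + 3u² − 7u − 48v² − 24uv + 56v + 30v + 15u − 35)(−7u − 5w)    [distributive law]
= (−18uv + 3u² + 8u − 48v² + 86v − 35)(−7u − 5w)    [combine like terms]
= 126u²v + 90uvw − 21u³ − 15u²w − 56u² − 40uw + 336uv² + 240v²w − 602uv − 430vw + 245u + 175w    [distributive law]

126u²v + 90uvw − 21u³ − 15u²w − 56u² − 40uw + 336uv² + 240v²w − 602uv − 430vw + 245u + 175w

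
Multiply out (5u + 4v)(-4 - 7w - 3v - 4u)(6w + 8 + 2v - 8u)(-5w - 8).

3680uw² + 4000uw + 1280u + 1056uvw + 1280uv + 1050uw³ + 160uvw² - 800u²w² - 1280u²w - 170uv²w - 272uv² - 1040u²vw - 1664u²v - 800u³w - 1280u³ + 2944vw² + 3200vw + 1024v + 1664v²w + 1024v² + 840vw³ + 640v²w² + 120v³w + 192v³

(5u + 4v)(-4 - 7w - 3v - 4u)(6w + 8 + 2v - 8u)(-5w - 8)
= (-20u - 35uw - 15uv - 20u² - 16v - 28vw - 12v² - 16uv)(6w + 8 + 2v - 8u)(-5w - 8)    [distributive law]
= (-20u - 35uw - 31uv - 20u² - 16v - 28vw - 12v²)(6w + 8 + 2v - 8u)(-5w - 8)    [combine like terms]
= (-120uw - 160u - 40uv + 160u² - 210uw² - 280uw - 70uvw + 280u²w - 186uvw - 248uv - 62uv² + 248u²v - 120u²w - 160u² - 40u²v + 160u³ - 96vw - 128v - 32v² + 128uv - 168vw² - 224vw - 56v²w + 224uvw - 72v²w - 96v² - 24v³ + 96uv²)(-5w - 8)    [distributive law]
= (-400uw - 160u - 160uv - 210uw² - 32uvw + 160u²w + 34uv² + 208u²v + 160u³ - 320vw - 128v - 128v² - 168vw² - 128v²w - 24v³)(-5w - 8)    [combine like terms]
= 2000uw² + 3200uw + 800uw + 1280u + 800uvw + 1280uv + 1050uw³ + 1680uw² + 160uvw² + 256uvw - 800u²w² - 1280u²w - 170uv²w - 272uv² - 1040u²vw - 1664u²v - 800u³w - 1280u³ + 1600vw² + 2560vw + 640vw + 1024v + 640v²w + 1024v² + 840vw³ + 1344vw² + 640v²w² + 1024v²w + 120v³w + 192v³    [distributive law]
= 3680uw² + 4000uw + 1280u + 1056uvw + 1280uv + 1050uw³ + 160uvw² - 800u²w² - 1280u²w - 170uv²w - 272uv² - 1040u²vw - 1664u²v - 800u³w - 1280u³ + 2944vw² + 3200vw + 1024v + 1664v²w + 1024v² + 840vw³ + 640v²w² + 120v³w + 192v³    [combine like terms]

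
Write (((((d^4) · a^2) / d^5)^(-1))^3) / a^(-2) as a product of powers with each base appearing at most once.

(((((d^4) · a^2) / d^5)^(-1))^3) / a^(-2)
= ((((d^4) · a^2) / d^5)^(-3)) / a^(-2)    [power of a power]
= ((((d^4) · a^2)^(-3)) / ((d^5)^(-3))) / a^(-2)    [power of a quotient]
= ((((d^4)^(-3)) · ((a^2)^(-3))) / ((d^5)^(-3))) / a^(-2)    [power of a product]
= (((d^(-12)) · ((a^2)^(-3))) / ((d^5)^(-3))) / a^(-2)    [power of a power]
= ((d^(-12) · a^(-6)) / ((d^5)^(-3))) / a^(-2)    [power of a power]
= ((d^(-12) · a^(-6)) / d^(-15)) / a^(-2)    [power of a power]
= a^(-4)·d^3    [quotient of powers]

a^(-4)·d^3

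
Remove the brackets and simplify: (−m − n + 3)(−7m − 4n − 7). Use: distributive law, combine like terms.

(−m − n + 3)(−7m − 4n − 7)
= 7m² + 4mn + 7m + 7mn + 4n² + 7n − 21m − 12n − 21    [distributive law]
= 7m² + 11mn − 14m + 4n² − 5n − 21    [combine like terms]

7m² + 11mn − 14m + 4n² − 5n − 21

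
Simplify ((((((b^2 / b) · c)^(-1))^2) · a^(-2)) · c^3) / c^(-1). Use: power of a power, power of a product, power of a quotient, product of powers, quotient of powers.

a^(-2)b^(-2)c^2

((((((b^2 / b) · c)^(-1))^2) · a^(-2)) · c^3) / c^(-1)
= (((((b^2 / b) · c)^(-2)) · a^(-2)) · c^3) / c^(-1)    [power of a power]
= (((((b^2 / b)^(-2)) · (c^(-2))) · a^(-2)) · c^3) / c^(-1)    [power of a product]
= ((((((b^2)^(-2)) / (b^(-2))) · (c^(-2))) · a^(-2)) · c^3) / c^(-1)    [power of a quotient]
= ((((b^(-4) / (b^(-2))) · (c^(-2))) · a^(-2)) · c^3) / c^(-1)    [power of a power]
= (((b^(-2) · (c^(-2))) · a^(-2)) · c^3) / c^(-1)    [quotient of powers]
= a^(-2)b^(-2)c^2    [quotient of powers; product of powers]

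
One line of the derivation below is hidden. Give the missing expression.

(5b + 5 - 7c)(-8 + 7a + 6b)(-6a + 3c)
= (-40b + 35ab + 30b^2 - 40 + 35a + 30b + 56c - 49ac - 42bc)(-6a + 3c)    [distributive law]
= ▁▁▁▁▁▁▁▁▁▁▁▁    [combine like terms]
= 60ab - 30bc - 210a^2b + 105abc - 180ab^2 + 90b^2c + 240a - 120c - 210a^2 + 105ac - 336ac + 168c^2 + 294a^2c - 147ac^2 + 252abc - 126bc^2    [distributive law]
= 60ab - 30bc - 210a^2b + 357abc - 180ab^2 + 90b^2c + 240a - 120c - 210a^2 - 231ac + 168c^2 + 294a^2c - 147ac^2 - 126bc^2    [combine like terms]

Applying combine like terms to the line above:

(-10b + 35ab + 30b^2 - 40 + 35a + 56c - 49ac - 42bc)(-6a + 3c)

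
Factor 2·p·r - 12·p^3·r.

2·p·r - 12·p^3·r
= 2(p·r - 6·p^3·r)    [factor out 2]
= 2·p·r(1 - 6·p^2)    [factor out p·r]

2·p·r(1 - 6·p^2)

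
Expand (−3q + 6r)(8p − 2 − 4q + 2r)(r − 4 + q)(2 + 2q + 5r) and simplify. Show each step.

(−3q + 6r)(8p − 2 − 4q + 2r)(r − 4 + q)(2 + 2q + 5r)
= (−24pq + 6q + 12q^2 − 6qr + 48pr − 12r − 24qr + 12r^2)(r − 4 + q)(2 + 2q + 5r)    [distributive law]
= (−24pq + 6q + 12q^2 − 30qr + 48pr − 12r + 12r^2)(r − 4 + q)(2 + 2q + 5r)    [combine like terms]
= (−24pqr + 96pq − 24pq^2 + 6qr − 24q + 6q^2 + 12q^2r − 48q^2 + 12q^3 − 30qr^2 + 120qr − 30q^2r + 48pr^2 − 192pr + 48pqr − 12r^2 + 48r − 12qr + 12r^3 − 48r^2 + 12qr^2)(2 + 2q + 5r)    [distributive law]
= (24pqr + 96pq − 24pq^2 + 114qr − 24q − 42q^2 − 18q^2r + 12q^3 − 18qr^2 + 48pr^2 − 192pr − 60r^2 + 48r + 12r^3)(2 + 2q + 5r)    [combine like terms]
= 48pqr + 48pq^2r + 120pqr^2 + 192pq + 192pq^2 + 480pqr − 48pq^2 − 48pq^3 − 120pq^2r + 228qr + 228q^2r + 570qr^2 − 48q − 48q^2 − 120qr − 84q^2 − 84q^3 − 210q^2r − 36q^2r − 36q^3r − 90q^2r^2 + 24q^3 + 24q^4 + 60q^3r − 36qr^2 − 36q^2r^2 − 90qr^3 + 96pr^2 + 96pqr^2 + 240pr^3 − 384pr − 384pqr − 960pr^2 − 120r^2 − 120qr^2 − 300r^3 + 96r + 96qr + 240r^2 + 24r^3 + 24qr^3 + 60r^4    [distributive law]
= 144pqr − 72pq^2r + 216pqr^2 + 192pq + 144pq^2 − 48pq^3 + 204qr − 18q^2r + 414qr^2 − 48q − 132q^2 − 60q^3 + 24q^3r − 126q^2r^2 + 24q^4 − 66qr^3 − 864pr^2 + 240pr^3 − 384pr + 120r^2 − 276r^3 + 96r + 60r^4    [combine like terms]

144pqr − 72pq^2r + 216pqr^2 + 192pq + 144pq^2 − 48pq^3 + 204qr − 18q^2r + 414qr^2 − 48q − 132q^2 − 60q^3 + 24q^3r − 126q^2r^2 + 24q^4 − 66qr^3 − 864pr^2 + 240pr^3 − 384pr + 120r^2 − 276r^3 + 96r + 60r^4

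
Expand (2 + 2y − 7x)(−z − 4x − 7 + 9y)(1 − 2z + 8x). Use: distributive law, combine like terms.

(2 + 2y − 7x)(−z − 4x − 7 + 9y)(1 − 2z + 8x)
= (−2z − 8x − 14 + 18y − 2yz − 8xy − 14y + 18y^2 + 7xz + 28x^2 + 49x − 63xy)(1 − 2z + 8x)    [distributive law]
= (−2z + 41x − 14 + 4y − 2yz − 71xy + 18y^2 + 7xz + 28x^2)(1 − 2z + 8x)    [combine like terms]
= −2z + 4z^2 − 16xz + 41x − 82xz + 328x^2 − 14 + 28z − 112x + 4y − 8yz + 32xy − 2yz + 4yz^2 − 16xyz − 71xy + 142xyz − 568x^2y + 18y^2 − 36y^2z + 144xy^2 + 7xz − 14xz^2 + 56x^2z + 28x^2 − 56x^2z + 224x^3    [distributive law]
= 26z + 4z^2 − 91xz − 71x + 356x^2 − 14 + 4y − 10yz − 39xy + 4yz^2 + 126xyz − 568x^2y + 18y^2 − 36y^2z + 144xy^2 − 14xz^2 + 224x^3    [combine like terms]

26z + 4z^2 − 91xz − 71x + 356x^2 − 14 + 4y − 10yz − 39xy + 4yz^2 + 126xyz − 568x^2y + 18y^2 − 36y^2z + 144xy^2 − 14xz^2 + 224x^3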